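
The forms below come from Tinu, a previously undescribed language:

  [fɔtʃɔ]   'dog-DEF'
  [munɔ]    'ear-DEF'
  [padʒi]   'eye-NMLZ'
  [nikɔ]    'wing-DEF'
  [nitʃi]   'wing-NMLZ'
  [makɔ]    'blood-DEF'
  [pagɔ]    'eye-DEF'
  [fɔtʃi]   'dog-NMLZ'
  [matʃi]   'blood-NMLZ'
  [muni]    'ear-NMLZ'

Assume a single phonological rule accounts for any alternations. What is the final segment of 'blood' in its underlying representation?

/k/

The root 'blood' surfaces as [makɔ] and [matʃi], with a stem-final [k] ~ [tʃ] alternation.
But 'dog' keeps [tʃ] in both environments ([fɔtʃɔ], [fɔtʃi]), so there is no rule changing /tʃ/ to [k] before the DEF suffix.
The underlying segment must be /k/; /k/ and /g/ become palato-alveolar [tʃ] and [dʒ] before a front vowel, yielding [tʃ] there.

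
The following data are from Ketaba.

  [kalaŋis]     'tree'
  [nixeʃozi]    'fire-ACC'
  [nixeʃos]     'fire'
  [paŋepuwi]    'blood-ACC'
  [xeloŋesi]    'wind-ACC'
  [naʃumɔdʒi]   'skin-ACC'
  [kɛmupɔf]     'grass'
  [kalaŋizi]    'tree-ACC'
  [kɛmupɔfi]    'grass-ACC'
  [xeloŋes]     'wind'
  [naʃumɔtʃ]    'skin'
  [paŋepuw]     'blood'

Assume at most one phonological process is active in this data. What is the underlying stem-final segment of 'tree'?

/z/

'tree' shows [z] ~ [s] at the end of the stem ([kalaŋizi] vs [kalaŋis]).
But 'wind' keeps [s] in both environments ([xeloŋesi], [xeloŋes]), so there is no rule changing /s/ to [z] before the ACC suffix.
The alternation reflects word-final obstruent devoicing: voiced obstruents become voiceless word-finally. /z/ is underlying.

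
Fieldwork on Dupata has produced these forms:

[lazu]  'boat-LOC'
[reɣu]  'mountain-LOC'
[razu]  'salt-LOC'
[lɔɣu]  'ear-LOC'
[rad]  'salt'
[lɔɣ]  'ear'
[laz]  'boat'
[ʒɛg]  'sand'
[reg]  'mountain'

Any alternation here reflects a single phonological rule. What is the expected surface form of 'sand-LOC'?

'mountain' shows [ɣ] ~ [g] at the end of the stem ([reɣu] vs [reg]).
Compare 'ear', with invariant [ɣ] in [lɔɣu] and [lɔɣ]: an analysis with underlying /ɣ/ and a rule producing [g] in isolation would wrongly predict alternation here too.
The alternation reflects intervocalic spirantization: voiced stops become fricatives between vowels. /g/ is underlying.
From [ʒɛg] the stem 'sand' is /ʒɛg/; between vowels this yields [ʒɛɣu].

[ʒɛɣu]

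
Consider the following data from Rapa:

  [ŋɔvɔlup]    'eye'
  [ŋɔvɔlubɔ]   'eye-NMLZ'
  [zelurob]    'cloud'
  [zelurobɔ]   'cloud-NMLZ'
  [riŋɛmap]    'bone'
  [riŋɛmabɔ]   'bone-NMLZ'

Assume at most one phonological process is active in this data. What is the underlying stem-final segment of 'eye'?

The stem for 'eye' ends in [p] in [ŋɔvɔlup] but [b] in [ŋɔvɔlubɔ].
Compare 'cloud', with invariant [b] in [zelurob] and [zelurobɔ]: an analysis with underlying /b/ and a rule producing [p] in isolation would wrongly predict alternation here too.
The alternation reflects intervocalic voicing: voiceless stops become voiced between vowels. /p/ is underlying.

/p/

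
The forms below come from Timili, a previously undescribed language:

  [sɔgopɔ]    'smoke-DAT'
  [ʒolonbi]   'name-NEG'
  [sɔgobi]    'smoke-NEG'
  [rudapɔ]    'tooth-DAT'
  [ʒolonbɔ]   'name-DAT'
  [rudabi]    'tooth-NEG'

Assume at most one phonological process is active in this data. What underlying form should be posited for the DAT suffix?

The DAT morpheme has two allomorphs, [-bɔ] and [-pɔ].
By contrast the NEG suffix keeps its initial [b] throughout — that segment must be underlying.
So the underlying form is /-pɔ/, and voiceless stops become voiced after a nasal.

/-pɔ/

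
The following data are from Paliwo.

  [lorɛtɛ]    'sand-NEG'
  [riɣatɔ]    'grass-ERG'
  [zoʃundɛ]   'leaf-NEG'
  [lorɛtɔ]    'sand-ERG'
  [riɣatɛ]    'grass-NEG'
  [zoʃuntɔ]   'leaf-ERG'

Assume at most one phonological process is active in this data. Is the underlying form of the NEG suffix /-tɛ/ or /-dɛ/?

/-dɛ/

The NEG morpheme has two allomorphs, [-dɛ] and [-tɛ].
The ERG suffix, which begins with [t], is invariant after every stem; so [t] is not altered by any rule here.
So the underlying form is /-dɛ/, and voiced stops become voiceless after a vowel.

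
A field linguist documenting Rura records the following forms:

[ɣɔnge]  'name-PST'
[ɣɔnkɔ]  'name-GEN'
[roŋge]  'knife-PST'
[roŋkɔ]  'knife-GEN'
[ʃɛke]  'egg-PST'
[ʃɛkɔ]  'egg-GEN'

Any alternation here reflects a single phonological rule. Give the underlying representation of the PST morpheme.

The PST morpheme has two allomorphs, [-ge] and [-ke].
The GEN suffix, which begins with [k], is invariant after every stem; so [k] is not altered by any rule here.
So the underlying form is /-ge/, and voiced stops become voiceless after a vowel.

/-ge/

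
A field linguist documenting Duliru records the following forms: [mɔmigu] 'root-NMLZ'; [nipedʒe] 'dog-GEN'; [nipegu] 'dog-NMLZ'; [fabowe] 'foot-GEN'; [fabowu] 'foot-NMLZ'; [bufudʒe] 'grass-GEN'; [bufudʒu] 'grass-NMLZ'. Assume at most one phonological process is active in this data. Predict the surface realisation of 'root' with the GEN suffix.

'dog' shows [dʒ] ~ [g] at the end of the stem ([nipedʒe] vs [nipegu]).
If /dʒ/ were underlying and a rule turned it into [g] before the NMLZ suffix, 'grass' would also alternate; but it has [dʒ] in both [bufudʒe] and [bufudʒu].
So /g/ is underlying, and a rule of palatalization before a front vowel — /g/ becomes palato-alveolar [dʒ] before a front vowel — gives [dʒ].
The one attested form of 'root', [mɔmigu], shows underlying /mɔmig/. Applying the same rule before a front vowel gives [mɔmidʒe].

[mɔmidʒe]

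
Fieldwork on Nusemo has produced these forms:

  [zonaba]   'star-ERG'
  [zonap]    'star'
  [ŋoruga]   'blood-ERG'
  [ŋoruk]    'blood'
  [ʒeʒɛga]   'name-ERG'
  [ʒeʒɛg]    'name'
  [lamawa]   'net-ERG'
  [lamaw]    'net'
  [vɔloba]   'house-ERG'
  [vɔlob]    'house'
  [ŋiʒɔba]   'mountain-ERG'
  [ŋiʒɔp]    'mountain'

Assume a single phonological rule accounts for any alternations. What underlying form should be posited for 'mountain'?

In [ŋiʒɔba] and [ŋiʒɔp] the final segment of 'mountain' alternates: [b] ~ [p].
But 'house' keeps [b] in both environments ([vɔloba], [vɔlob]), so there is no rule changing /b/ to [p] in isolation.
The underlying segment must be /p/; voiceless stops become voiced between vowels, yielding [b] there.
So 'mountain' = /ŋiʒɔp/.

/ŋiʒɔp/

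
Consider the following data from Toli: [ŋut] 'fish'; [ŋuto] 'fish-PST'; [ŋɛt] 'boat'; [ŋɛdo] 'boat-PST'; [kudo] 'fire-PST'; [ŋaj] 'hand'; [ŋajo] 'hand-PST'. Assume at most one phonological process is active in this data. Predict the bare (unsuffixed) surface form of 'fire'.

[kut]

In [ŋɛt] and [ŋɛdo] the final segment of 'boat' alternates: [t] ~ [d].
If /t/ were underlying and a rule turned it into [d] before the PST suffix, 'fish' would also alternate; but it has [t] in both [ŋut] and [ŋuto].
Therefore /d/ is basic and [t] is derived by word-final obstruent devoicing (voiced obstruents become voiceless word-finally).
The one attested form of 'fire', [kudo], shows underlying /kud/. Applying the same rule word-finally gives [kut].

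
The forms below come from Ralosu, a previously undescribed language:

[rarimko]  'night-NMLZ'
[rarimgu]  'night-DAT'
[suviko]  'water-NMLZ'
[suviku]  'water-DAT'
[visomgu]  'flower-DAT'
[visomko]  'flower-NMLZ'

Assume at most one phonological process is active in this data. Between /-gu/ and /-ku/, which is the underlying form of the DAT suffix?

The DAT suffix surfaces as [-gu] and [-ku], depending on the final segment of the stem.
By contrast the NMLZ suffix keeps its initial [k] throughout — that segment must be underlying.
So the underlying form is /-gu/, and voiced stops become voiceless after a vowel.

/-gu/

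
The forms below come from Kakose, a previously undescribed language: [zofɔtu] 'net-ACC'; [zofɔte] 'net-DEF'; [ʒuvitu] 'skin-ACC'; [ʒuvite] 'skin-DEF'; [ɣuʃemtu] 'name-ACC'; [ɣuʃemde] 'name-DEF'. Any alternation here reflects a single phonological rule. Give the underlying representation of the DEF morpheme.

/-de/

The DEF morpheme has two allomorphs, [-de] and [-te].
The ACC suffix, which begins with [t], is invariant after every stem; so [t] is not altered by any rule here.
So the underlying form is /-de/, and voiced stops become voiceless after a vowel.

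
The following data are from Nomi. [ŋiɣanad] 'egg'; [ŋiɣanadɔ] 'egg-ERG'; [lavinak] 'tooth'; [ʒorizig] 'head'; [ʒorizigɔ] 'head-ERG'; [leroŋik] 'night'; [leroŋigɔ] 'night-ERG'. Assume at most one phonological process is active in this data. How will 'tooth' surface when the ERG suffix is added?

[lavinagɔ]

In [leroŋik] and [leroŋigɔ] the final segment of 'night' alternates: [k] ~ [g].
Compare 'head', with invariant [g] in [ʒorizig] and [ʒorizigɔ]: an analysis with underlying /g/ and a rule producing [k] in isolation would wrongly predict alternation here too.
Therefore /k/ is basic and [g] is derived by intervocalic voicing (voiceless stops become voiced between vowels).
From [lavinak] the stem 'tooth' is /lavinak/; between vowels this yields [lavinagɔ].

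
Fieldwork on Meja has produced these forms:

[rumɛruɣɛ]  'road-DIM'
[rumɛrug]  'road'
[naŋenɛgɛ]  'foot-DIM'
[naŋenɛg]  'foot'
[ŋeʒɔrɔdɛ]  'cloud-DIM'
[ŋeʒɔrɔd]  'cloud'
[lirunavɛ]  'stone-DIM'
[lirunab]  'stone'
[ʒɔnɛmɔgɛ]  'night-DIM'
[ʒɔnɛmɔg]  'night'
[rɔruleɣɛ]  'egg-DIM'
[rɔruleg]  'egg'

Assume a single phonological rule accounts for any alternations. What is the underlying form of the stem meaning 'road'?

The stem for 'road' ends in [ɣ] in [rumɛruɣɛ] but [g] in [rumɛrug].
But 'foot' keeps [g] in both environments ([naŋenɛgɛ], [naŋenɛg]), so there is no rule changing /g/ to [ɣ] before the DIM suffix.
Therefore /ɣ/ is basic and [g] is derived by word-final hardening (voiced fricatives become stops word-finally).

/rumɛruɣ/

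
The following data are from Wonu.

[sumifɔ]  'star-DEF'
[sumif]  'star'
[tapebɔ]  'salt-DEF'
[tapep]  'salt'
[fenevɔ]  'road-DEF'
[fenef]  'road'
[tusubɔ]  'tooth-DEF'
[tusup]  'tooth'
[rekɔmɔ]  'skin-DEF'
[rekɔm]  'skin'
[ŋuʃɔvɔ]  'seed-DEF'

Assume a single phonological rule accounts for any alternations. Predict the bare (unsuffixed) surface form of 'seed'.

The stem for 'road' ends in [v] in [fenevɔ] but [f] in [fenef].
If /f/ were underlying and a rule turned it into [v] before the DEF suffix, 'star' would also alternate; but it has [f] in both [sumifɔ] and [sumif].
The underlying segment must be /v/; voiced obstruents become voiceless word-finally, yielding [f] there.
From [ŋuʃɔvɔ] the stem 'seed' is /ŋuʃɔv/; word-finally this yields [ŋuʃɔf].

[ŋuʃɔf]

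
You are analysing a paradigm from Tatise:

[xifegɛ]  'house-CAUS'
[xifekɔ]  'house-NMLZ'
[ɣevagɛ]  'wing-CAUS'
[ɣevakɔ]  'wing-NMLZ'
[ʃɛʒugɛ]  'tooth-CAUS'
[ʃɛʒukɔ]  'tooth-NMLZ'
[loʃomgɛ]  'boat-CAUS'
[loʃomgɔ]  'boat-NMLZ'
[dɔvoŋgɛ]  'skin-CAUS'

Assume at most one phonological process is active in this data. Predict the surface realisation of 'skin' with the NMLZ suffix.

The NMLZ morpheme has two allomorphs, [-gɔ] and [-kɔ].
The CAUS suffix, which begins with [g], is invariant after every stem; so [g] is not altered by any rule here.
So the underlying form is /-kɔ/, and voiceless stops become voiced after a nasal.
After 'skin', which ends in a nasal, the suffix surfaces as [-gɔ], giving [dɔvoŋgɔ].

[dɔvoŋgɔ]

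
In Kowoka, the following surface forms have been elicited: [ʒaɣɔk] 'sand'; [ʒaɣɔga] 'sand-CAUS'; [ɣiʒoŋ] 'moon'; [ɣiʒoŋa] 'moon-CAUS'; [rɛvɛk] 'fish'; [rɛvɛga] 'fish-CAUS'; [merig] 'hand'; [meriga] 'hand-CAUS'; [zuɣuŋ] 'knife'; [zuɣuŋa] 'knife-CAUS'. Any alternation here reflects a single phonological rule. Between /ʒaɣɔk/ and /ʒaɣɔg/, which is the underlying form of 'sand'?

The stem for 'sand' ends in [k] in [ʒaɣɔk] but [g] in [ʒaɣɔga].
The stem 'hand' ([merig], [meriga]) shows [g] unchanged in both environments, so [g] cannot be basic with [k] derived in isolation.
The underlying segment must be /k/; voiceless stops become voiced between vowels, yielding [g] there.

/ʒaɣɔk/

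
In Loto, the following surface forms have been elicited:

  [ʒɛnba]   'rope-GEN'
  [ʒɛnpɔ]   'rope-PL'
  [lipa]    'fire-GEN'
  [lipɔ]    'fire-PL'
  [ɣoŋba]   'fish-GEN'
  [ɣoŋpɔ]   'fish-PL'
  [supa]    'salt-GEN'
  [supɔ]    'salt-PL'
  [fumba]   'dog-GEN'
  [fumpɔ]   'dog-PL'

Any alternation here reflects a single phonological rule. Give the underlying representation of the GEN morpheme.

/-ba/

The GEN suffix surfaces as [-ba] and [-pa], depending on the final segment of the stem.
The PL suffix, which begins with [p], is invariant after every stem; so [p] is not altered by any rule here.
So the underlying form is /-ba/, and voiced stops become voiceless after a vowel.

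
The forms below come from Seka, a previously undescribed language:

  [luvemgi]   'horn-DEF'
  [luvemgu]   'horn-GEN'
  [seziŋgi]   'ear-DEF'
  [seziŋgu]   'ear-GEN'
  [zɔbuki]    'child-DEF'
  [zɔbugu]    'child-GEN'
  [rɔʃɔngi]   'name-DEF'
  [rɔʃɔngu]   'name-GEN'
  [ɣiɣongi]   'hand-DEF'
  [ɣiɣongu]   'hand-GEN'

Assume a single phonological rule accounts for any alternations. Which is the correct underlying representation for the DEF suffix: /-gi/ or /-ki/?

The DEF suffix surfaces as [-gi] and [-ki], depending on the final segment of the stem.
The GEN suffix, which begins with [g], is invariant after every stem; so [g] is not altered by any rule here.
So the underlying form is /-ki/, and voiceless stops become voiced after a nasal.

/-ki/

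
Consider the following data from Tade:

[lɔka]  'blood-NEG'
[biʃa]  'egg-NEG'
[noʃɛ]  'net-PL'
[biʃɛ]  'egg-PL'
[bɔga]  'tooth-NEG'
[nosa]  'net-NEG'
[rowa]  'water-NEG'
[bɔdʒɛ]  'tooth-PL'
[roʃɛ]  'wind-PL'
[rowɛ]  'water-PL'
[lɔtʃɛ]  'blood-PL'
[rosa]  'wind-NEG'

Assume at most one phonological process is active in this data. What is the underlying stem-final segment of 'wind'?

/s/

In [rosa] and [roʃɛ] the final segment of 'wind' alternates: [s] ~ [ʃ].
Compare 'egg', with invariant [ʃ] in [biʃa] and [biʃɛ]: an analysis with underlying /ʃ/ and a rule producing [s] before the NEG suffix would wrongly predict alternation here too.
So /s/ is underlying, and a rule of palatalization before a front vowel — /k/, /g/ and /s/ become palato-alveolar [tʃ], [dʒ] and [ʃ] before a front vowel — gives [ʃ].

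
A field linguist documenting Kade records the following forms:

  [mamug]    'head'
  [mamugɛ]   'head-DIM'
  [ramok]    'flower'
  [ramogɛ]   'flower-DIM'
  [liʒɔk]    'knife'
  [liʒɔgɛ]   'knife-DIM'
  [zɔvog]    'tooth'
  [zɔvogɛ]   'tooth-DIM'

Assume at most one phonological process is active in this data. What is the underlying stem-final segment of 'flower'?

/k/

The stem for 'flower' ends in [k] in [ramok] but [g] in [ramogɛ].
But 'tooth' keeps [g] in both environments ([zɔvog], [zɔvogɛ]), so there is no rule changing /g/ to [k] in isolation.
The underlying segment must be /k/; voiceless stops become voiced between vowels, yielding [g] there.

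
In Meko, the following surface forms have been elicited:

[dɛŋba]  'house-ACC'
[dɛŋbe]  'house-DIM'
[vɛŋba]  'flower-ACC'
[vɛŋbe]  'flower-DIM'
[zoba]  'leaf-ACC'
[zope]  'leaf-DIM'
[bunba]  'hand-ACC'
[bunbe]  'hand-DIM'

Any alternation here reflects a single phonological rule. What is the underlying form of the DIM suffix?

The DIM suffix surfaces as [-be] and [-pe], depending on the final segment of the stem.
By contrast the ACC suffix keeps its initial [b] throughout — that segment must be underlying.
The DIM suffix is therefore /-pe/ underlyingly, with post-nasal voicing: voiceless stops become voiced after a nasal.

/-pe/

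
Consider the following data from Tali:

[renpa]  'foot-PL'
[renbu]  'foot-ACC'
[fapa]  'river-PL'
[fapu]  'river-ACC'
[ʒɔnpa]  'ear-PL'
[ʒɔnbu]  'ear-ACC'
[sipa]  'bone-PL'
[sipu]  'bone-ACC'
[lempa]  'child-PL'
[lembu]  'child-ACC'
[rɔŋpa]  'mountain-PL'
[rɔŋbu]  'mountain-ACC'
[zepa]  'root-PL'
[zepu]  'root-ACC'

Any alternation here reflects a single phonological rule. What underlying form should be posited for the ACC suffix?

/-bu/

The ACC morpheme has two allomorphs, [-bu] and [-pu].
The PL suffix, which begins with [p], is invariant after every stem; so [p] is not altered by any rule here.
So the underlying form is /-bu/, and voiced stops become voiceless after a vowel.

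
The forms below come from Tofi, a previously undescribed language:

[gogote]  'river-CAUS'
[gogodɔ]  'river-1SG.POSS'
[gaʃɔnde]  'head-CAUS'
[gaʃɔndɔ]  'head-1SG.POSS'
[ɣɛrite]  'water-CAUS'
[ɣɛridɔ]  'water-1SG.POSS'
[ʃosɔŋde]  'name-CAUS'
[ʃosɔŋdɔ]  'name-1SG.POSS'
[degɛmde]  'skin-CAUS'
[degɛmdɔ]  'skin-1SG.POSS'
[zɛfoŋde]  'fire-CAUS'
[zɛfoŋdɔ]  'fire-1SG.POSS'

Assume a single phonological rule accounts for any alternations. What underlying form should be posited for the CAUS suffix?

The CAUS morpheme has two allomorphs, [-de] and [-te].
The 1SG.POSS suffix, which begins with [d], is invariant after every stem; so [d] is not altered by any rule here.
The CAUS suffix is therefore /-te/ underlyingly, with post-nasal voicing: voiceless stops become voiced after a nasal.

/-te/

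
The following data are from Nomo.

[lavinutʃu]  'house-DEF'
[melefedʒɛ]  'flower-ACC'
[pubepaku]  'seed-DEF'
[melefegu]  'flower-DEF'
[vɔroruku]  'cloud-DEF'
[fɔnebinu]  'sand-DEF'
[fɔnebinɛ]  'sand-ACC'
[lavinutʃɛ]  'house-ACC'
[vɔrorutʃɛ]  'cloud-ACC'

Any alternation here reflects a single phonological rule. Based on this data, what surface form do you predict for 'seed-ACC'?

[pubepatʃɛ]

The root 'cloud' surfaces as [vɔrorutʃɛ] and [vɔroruku], with a stem-final [tʃ] ~ [k] alternation.
The stem 'house' ([lavinutʃɛ], [lavinutʃu]) shows [tʃ] unchanged in both environments, so [tʃ] cannot be basic with [k] derived before the DEF suffix.
Therefore /k/ is basic and [tʃ] is derived by palatalization before a front vowel (/k/ and /g/ become palato-alveolar [tʃ] and [dʒ] before a front vowel).
The one attested form of 'seed', [pubepaku], shows underlying /pubepak/. Applying the same rule before a front vowel gives [pubepatʃɛ].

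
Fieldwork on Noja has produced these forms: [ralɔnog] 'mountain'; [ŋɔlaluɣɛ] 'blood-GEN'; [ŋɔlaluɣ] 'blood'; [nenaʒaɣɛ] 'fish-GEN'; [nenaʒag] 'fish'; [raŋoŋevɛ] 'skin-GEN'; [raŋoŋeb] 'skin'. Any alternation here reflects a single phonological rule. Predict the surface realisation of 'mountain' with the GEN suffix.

'fish' shows [ɣ] ~ [g] at the end of the stem ([nenaʒaɣɛ] vs [nenaʒag]).
The stem 'blood' ([ŋɔlaluɣɛ], [ŋɔlaluɣ]) shows [ɣ] unchanged in both environments, so [ɣ] cannot be basic with [g] derived in isolation.
Therefore /g/ is basic and [ɣ] is derived by intervocalic spirantization (voiced stops become fricatives between vowels).
The one attested form of 'mountain', [ralɔnog], shows underlying /ralɔnog/. Applying the same rule between vowels gives [ralɔnoɣɛ].

[ralɔnoɣɛ]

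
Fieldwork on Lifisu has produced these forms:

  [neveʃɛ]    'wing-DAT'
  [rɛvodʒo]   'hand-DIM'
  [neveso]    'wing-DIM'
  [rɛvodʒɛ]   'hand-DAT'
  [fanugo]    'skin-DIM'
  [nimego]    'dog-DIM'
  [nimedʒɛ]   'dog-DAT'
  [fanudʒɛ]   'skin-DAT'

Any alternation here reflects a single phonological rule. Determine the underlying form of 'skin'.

/fanug/

The stem for 'skin' ends in [dʒ] in [fanudʒɛ] but [g] in [fanugo].
If /dʒ/ were underlying and a rule turned it into [g] before the DIM suffix, 'hand' would also alternate; but it has [dʒ] in both [rɛvodʒɛ] and [rɛvodʒo].
The underlying segment must be /g/; /g/ and /s/ become palato-alveolar [dʒ] and [ʃ] before a front vowel, yielding [dʒ] there.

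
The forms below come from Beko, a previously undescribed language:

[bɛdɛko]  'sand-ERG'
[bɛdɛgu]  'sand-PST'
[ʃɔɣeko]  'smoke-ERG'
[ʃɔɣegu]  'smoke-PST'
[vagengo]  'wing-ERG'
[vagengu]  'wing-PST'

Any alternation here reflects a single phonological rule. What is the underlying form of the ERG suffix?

/-ko/

The ERG suffix surfaces as [-go] and [-ko], depending on the final segment of the stem.
By contrast the PST suffix keeps its initial [g] throughout — that segment must be underlying.
The ERG suffix is therefore /-ko/ underlyingly, with post-nasal voicing: voiceless stops become voiced after a nasal.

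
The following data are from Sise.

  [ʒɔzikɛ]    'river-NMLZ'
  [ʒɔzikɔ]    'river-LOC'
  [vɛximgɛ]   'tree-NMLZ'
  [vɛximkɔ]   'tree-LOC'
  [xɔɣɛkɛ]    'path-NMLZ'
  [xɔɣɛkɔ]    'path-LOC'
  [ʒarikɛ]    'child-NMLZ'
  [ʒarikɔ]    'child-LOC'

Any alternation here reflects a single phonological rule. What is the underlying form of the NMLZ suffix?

/-gɛ/

The NMLZ morpheme has two allomorphs, [-gɛ] and [-kɛ].
The LOC suffix, which begins with [k], is invariant after every stem; so [k] is not altered by any rule here.
So the underlying form is /-gɛ/, and voiced stops become voiceless after a vowel.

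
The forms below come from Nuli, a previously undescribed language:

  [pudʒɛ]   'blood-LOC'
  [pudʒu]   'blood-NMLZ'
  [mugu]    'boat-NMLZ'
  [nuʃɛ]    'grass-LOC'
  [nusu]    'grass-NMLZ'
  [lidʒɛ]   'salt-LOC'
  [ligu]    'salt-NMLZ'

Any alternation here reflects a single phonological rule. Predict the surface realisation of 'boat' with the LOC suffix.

[mudʒɛ]

In [lidʒɛ] and [ligu] the final segment of 'salt' alternates: [dʒ] ~ [g].
If /dʒ/ were underlying and a rule turned it into [g] before the NMLZ suffix, 'blood' would also alternate; but it has [dʒ] in both [pudʒɛ] and [pudʒu].
Therefore /g/ is basic and [dʒ] is derived by palatalization before a front vowel (/g/ and /s/ become palato-alveolar [dʒ] and [ʃ] before a front vowel).
The one attested form of 'boat', [mugu], shows underlying /mug/. Applying the same rule before a front vowel gives [mudʒɛ].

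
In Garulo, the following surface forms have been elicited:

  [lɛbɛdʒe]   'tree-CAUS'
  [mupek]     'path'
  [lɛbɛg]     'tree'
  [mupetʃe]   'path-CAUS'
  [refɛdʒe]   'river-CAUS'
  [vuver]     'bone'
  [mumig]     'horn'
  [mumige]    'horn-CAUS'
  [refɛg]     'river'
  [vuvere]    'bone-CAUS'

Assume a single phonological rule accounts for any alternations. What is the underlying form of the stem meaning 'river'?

/refɛdʒ/

'river' shows [g] ~ [dʒ] at the end of the stem ([refɛg] vs [refɛdʒe]).
But 'horn' keeps [g] in both environments ([mumig], [mumige]), so there is no rule changing /g/ to [dʒ] before the CAUS suffix.
The underlying segment must be /dʒ/; palato-alveolar /tʃ/ and /dʒ/ become [k] and [g] when no front vowel follows, yielding [g] there.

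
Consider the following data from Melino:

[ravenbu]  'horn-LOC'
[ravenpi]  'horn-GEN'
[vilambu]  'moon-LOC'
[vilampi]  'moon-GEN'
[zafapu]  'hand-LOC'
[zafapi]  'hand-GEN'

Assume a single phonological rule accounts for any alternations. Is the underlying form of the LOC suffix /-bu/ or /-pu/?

The LOC morpheme has two allomorphs, [-bu] and [-pu].
By contrast the GEN suffix keeps its initial [p] throughout — that segment must be underlying.
So the underlying form is /-bu/, and voiced stops become voiceless after a vowel.

/-bu/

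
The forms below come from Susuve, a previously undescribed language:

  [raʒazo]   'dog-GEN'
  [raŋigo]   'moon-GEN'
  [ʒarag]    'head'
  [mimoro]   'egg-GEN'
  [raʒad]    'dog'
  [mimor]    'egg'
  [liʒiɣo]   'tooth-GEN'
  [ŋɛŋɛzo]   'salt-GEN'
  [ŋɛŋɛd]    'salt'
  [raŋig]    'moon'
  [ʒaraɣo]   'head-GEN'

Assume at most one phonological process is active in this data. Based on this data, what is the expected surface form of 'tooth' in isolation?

[liʒig]

The stem for 'head' ends in [ɣ] in [ʒaraɣo] but [g] in [ʒarag].
But 'moon' keeps [g] in both environments ([raŋigo], [raŋig]), so there is no rule changing /g/ to [ɣ] before the GEN suffix.
Therefore /ɣ/ is basic and [g] is derived by word-final hardening (voiced fricatives become stops word-finally).
From [liʒiɣo] the stem 'tooth' is /liʒiɣ/; word-finally this yields [liʒig].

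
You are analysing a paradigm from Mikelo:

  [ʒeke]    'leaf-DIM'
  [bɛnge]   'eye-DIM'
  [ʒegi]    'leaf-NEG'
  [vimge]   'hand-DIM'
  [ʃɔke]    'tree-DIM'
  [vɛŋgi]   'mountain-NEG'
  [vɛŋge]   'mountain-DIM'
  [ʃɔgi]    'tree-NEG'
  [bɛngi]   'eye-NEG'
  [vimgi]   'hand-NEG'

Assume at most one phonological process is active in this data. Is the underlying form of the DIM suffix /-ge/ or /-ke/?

The DIM morpheme has two allomorphs, [-ge] and [-ke].
The NEG suffix, which begins with [g], is invariant after every stem; so [g] is not altered by any rule here.
The DIM suffix is therefore /-ke/ underlyingly, with post-nasal voicing: voiceless stops become voiced after a nasal.

/-ke/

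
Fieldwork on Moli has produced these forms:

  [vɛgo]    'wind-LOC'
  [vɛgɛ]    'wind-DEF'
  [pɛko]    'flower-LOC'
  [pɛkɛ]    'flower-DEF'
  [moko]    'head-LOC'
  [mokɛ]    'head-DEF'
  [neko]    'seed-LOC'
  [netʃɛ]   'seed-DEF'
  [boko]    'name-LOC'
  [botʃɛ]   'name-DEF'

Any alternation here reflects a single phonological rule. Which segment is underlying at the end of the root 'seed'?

The root 'seed' surfaces as [neko] and [netʃɛ], with a stem-final [k] ~ [tʃ] alternation.
If /k/ were underlying and a rule turned it into [tʃ] before the DEF suffix, 'flower' would also alternate; but it has [k] in both [pɛko] and [pɛkɛ].
The underlying segment must be /tʃ/; palato-alveolar /tʃ/ becomes [k] when no front vowel follows, yielding [k] there.

/tʃ/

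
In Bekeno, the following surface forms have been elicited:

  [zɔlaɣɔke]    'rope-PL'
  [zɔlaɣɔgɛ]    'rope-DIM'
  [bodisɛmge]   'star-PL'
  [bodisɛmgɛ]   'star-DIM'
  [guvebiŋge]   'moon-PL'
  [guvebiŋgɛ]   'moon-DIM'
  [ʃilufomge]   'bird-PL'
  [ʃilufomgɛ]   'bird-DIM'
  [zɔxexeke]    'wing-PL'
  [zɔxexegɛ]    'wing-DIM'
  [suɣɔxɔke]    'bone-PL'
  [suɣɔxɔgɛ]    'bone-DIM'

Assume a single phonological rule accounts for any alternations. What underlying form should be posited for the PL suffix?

/-ke/

The PL suffix surfaces as [-ge] and [-ke], depending on the final segment of the stem.
By contrast the DIM suffix keeps its initial [g] throughout — that segment must be underlying.
The PL suffix is therefore /-ke/ underlyingly, with post-nasal voicing: voiceless stops become voiced after a nasal.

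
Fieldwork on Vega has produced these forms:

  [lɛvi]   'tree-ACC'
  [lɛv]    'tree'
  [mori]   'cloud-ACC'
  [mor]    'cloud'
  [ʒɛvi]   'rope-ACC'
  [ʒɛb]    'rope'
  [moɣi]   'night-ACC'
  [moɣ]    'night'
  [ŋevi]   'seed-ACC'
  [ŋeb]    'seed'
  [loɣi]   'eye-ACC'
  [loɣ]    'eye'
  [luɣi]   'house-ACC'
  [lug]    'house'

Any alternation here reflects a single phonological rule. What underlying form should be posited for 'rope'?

/ʒɛb/

'rope' shows [v] ~ [b] at the end of the stem ([ʒɛvi] vs [ʒɛb]).
The stem 'tree' ([lɛvi], [lɛv]) shows [v] unchanged in both environments, so [v] cannot be basic with [b] derived in isolation.
Therefore /b/ is basic and [v] is derived by intervocalic spirantization (voiced stops become fricatives between vowels).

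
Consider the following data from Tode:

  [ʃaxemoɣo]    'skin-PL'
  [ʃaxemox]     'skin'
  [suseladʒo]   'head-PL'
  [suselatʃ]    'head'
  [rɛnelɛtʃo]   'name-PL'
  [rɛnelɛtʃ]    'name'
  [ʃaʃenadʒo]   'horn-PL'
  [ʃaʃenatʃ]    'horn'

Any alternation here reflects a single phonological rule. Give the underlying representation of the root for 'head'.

/suseladʒ/

'head' shows [dʒ] ~ [tʃ] at the end of the stem ([suseladʒo] vs [suselatʃ]).
If /tʃ/ were underlying and a rule turned it into [dʒ] before the PL suffix, 'name' would also alternate; but it has [tʃ] in both [rɛnelɛtʃo] and [rɛnelɛtʃ].
The alternation reflects word-final obstruent devoicing: voiced obstruents become voiceless word-finally. /dʒ/ is underlying.
So 'head' = /suseladʒ/.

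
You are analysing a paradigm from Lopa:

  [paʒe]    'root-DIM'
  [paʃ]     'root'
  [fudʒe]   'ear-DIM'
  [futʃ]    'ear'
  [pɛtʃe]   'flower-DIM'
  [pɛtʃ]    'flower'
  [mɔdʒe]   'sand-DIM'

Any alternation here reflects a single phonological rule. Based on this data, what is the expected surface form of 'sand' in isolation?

The root 'ear' surfaces as [fudʒe] and [futʃ], with a stem-final [dʒ] ~ [tʃ] alternation.
The stem 'flower' ([pɛtʃe], [pɛtʃ]) shows [tʃ] unchanged in both environments, so [tʃ] cannot be basic with [dʒ] derived before the DIM suffix.
The alternation reflects word-final obstruent devoicing: voiced obstruents become voiceless word-finally. /dʒ/ is underlying.
The one attested form of 'sand', [mɔdʒe], shows underlying /mɔdʒ/. Applying the same rule word-finally gives [mɔtʃ].

[mɔtʃ]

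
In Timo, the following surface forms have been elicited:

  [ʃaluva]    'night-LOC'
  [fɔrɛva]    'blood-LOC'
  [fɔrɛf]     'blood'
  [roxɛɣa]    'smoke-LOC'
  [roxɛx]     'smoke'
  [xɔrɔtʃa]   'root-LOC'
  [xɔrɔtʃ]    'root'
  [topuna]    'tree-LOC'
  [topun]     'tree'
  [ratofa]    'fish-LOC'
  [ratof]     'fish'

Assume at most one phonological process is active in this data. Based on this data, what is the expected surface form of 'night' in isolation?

[ʃaluf]

In [fɔrɛva] and [fɔrɛf] the final segment of 'blood' alternates: [v] ~ [f].
The stem 'fish' ([ratofa], [ratof]) shows [f] unchanged in both environments, so [f] cannot be basic with [v] derived before the LOC suffix.
The alternation reflects word-final obstruent devoicing: voiced obstruents become voiceless word-finally. /v/ is underlying.
The one attested form of 'night', [ʃaluva], shows underlying /ʃaluv/. Applying the same rule word-finally gives [ʃaluf].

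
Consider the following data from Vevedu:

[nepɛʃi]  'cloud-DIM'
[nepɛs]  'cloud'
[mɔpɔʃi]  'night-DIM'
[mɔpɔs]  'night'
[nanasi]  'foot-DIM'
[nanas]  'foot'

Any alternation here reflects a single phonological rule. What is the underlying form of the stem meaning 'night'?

The root 'night' surfaces as [mɔpɔʃi] and [mɔpɔs], with a stem-final [ʃ] ~ [s] alternation.
If /s/ were underlying and a rule turned it into [ʃ] before the DIM suffix, 'foot' would also alternate; but it has [s] in both [nanasi] and [nanas].
Therefore /ʃ/ is basic and [s] is derived by depalatalization (palato-alveolar /ʃ/ becomes [s] when no front vowel follows).
So 'night' = /mɔpɔʃ/.

/mɔpɔʃ/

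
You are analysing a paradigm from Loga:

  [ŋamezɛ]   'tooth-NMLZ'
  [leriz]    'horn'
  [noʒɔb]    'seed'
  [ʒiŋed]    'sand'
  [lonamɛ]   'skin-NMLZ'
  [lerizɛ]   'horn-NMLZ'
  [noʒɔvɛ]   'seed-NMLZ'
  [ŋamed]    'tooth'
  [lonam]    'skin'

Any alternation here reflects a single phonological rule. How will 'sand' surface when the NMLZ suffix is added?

'tooth' shows [z] ~ [d] at the end of the stem ([ŋamezɛ] vs [ŋamed]).
But 'horn' keeps [z] in both environments ([lerizɛ], [leriz]), so there is no rule changing /z/ to [d] in isolation.
So /d/ is underlying, and a rule of intervocalic spirantization — voiced stops become fricatives between vowels — gives [z].
From [ʒiŋed] the stem 'sand' is /ʒiŋed/; between vowels this yields [ʒiŋezɛ].

[ʒiŋezɛ]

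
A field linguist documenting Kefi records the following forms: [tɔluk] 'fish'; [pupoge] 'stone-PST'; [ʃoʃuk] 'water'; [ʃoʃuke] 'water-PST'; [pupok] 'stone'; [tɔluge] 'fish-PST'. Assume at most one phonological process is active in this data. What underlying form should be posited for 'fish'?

/tɔlug/

'fish' shows [g] ~ [k] at the end of the stem ([tɔluge] vs [tɔluk]).
But 'water' keeps [k] in both environments ([ʃoʃuke], [ʃoʃuk]), so there is no rule changing /k/ to [g] before the PST suffix.
The alternation reflects word-final obstruent devoicing: voiced obstruents become voiceless word-finally. /g/ is underlying.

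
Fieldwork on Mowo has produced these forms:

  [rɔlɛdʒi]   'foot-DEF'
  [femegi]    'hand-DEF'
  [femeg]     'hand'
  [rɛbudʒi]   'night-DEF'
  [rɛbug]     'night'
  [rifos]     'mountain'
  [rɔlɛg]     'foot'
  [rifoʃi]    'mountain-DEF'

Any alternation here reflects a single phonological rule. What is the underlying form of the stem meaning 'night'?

The stem for 'night' ends in [g] in [rɛbug] but [dʒ] in [rɛbudʒi].
If /g/ were underlying and a rule turned it into [dʒ] before the DEF suffix, 'hand' would also alternate; but it has [g] in both [femeg] and [femegi].
Therefore /dʒ/ is basic and [g] is derived by depalatalization (palato-alveolar /dʒ/ and /ʃ/ become [g] and [s] when no front vowel follows).
Hence 'night' is /rɛbudʒ/ underlyingly.

/rɛbudʒ/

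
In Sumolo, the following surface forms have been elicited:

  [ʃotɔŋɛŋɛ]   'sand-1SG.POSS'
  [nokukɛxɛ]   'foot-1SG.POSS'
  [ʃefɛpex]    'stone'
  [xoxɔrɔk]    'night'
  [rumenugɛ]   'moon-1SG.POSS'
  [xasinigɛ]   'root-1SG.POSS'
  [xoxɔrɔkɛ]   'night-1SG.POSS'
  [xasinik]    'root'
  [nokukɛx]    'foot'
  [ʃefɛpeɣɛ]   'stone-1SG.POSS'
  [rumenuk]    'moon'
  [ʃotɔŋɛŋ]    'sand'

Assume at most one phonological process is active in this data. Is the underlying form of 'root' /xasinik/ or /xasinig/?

/xasinig/

The stem for 'root' ends in [g] in [xasinigɛ] but [k] in [xasinik].
If /k/ were underlying and a rule turned it into [g] before the 1SG.POSS suffix, 'night' would also alternate; but it has [k] in both [xoxɔrɔkɛ] and [xoxɔrɔk].
The alternation reflects word-final obstruent devoicing: voiced obstruents become voiceless word-finally. /g/ is underlying.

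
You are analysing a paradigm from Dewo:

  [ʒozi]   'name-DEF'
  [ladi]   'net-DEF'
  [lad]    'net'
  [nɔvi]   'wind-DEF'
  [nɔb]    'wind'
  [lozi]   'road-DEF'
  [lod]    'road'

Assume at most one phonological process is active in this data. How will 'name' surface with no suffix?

The root 'road' surfaces as [lozi] and [lod], with a stem-final [z] ~ [d] alternation.
But 'net' keeps [d] in both environments ([ladi], [lad]), so there is no rule changing /d/ to [z] before the DEF suffix.
Therefore /z/ is basic and [d] is derived by word-final hardening (voiced fricatives become stops word-finally).
From [ʒozi] the stem 'name' is /ʒoz/; word-finally this yields [ʒod].

[ʒod]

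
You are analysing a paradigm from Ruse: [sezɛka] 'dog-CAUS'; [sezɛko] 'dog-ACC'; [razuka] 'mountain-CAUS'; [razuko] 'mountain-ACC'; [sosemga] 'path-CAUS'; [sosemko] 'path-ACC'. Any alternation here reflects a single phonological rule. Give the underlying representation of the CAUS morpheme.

The CAUS suffix surfaces as [-ga] and [-ka], depending on the final segment of the stem.
By contrast the ACC suffix keeps its initial [k] throughout — that segment must be underlying.
The CAUS suffix is therefore /-ga/ underlyingly, with post-vocalic devoicing: voiced stops become voiceless after a vowel.

/-ga/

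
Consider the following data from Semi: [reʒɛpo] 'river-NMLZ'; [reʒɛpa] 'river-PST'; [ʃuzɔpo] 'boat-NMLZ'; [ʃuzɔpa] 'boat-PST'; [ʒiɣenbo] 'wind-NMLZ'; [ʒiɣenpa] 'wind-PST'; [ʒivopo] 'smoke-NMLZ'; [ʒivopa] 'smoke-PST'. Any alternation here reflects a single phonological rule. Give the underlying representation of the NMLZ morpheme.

/-bo/

The NMLZ morpheme has two allomorphs, [-bo] and [-po].
The PST suffix, which begins with [p], is invariant after every stem; so [p] is not altered by any rule here.
So the underlying form is /-bo/, and voiced stops become voiceless after a vowel.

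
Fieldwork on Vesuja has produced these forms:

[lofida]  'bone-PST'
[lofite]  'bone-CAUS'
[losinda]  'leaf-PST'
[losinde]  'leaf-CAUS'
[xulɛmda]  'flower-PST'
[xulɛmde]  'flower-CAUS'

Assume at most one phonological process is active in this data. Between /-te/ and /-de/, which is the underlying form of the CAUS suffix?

/-te/

The CAUS morpheme has two allomorphs, [-de] and [-te].
The PST suffix, which begins with [d], is invariant after every stem; so [d] is not altered by any rule here.
The CAUS suffix is therefore /-te/ underlyingly, with post-nasal voicing: voiceless stops become voiced after a nasal.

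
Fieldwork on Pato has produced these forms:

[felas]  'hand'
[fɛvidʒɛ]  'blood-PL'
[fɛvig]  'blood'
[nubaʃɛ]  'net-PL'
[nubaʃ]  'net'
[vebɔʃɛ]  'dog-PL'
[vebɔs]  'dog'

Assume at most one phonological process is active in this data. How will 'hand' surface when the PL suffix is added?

The root 'dog' surfaces as [vebɔʃɛ] and [vebɔs], with a stem-final [ʃ] ~ [s] alternation.
But 'net' keeps [ʃ] in both environments ([nubaʃɛ], [nubaʃ]), so there is no rule changing /ʃ/ to [s] in isolation.
Therefore /s/ is basic and [ʃ] is derived by palatalization before a front vowel (/g/ and /s/ become palato-alveolar [dʒ] and [ʃ] before a front vowel).
From [felas] the stem 'hand' is /felas/; before a front vowel this yields [felaʃɛ].

[felaʃɛ]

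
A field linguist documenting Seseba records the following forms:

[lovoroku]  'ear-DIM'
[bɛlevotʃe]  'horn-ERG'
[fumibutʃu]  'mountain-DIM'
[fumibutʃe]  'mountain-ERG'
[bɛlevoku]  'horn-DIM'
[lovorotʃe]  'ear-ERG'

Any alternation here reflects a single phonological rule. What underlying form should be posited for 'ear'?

/lovorok/

'ear' shows [k] ~ [tʃ] at the end of the stem ([lovoroku] vs [lovorotʃe]).
If /tʃ/ were underlying and a rule turned it into [k] before the DIM suffix, 'mountain' would also alternate; but it has [tʃ] in both [fumibutʃu] and [fumibutʃe].
The underlying segment must be /k/; /k/ becomes palato-alveolar [tʃ] before a front vowel, yielding [tʃ] there.
Hence 'ear' is /lovorok/ underlyingly.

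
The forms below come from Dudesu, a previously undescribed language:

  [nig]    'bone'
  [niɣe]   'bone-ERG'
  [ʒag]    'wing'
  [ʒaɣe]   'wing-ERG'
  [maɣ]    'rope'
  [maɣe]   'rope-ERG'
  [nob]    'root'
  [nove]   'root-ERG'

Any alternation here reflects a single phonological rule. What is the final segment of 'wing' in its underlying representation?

/g/

'wing' shows [g] ~ [ɣ] at the end of the stem ([ʒag] vs [ʒaɣe]).
Compare 'rope', with invariant [ɣ] in [maɣ] and [maɣe]: an analysis with underlying /ɣ/ and a rule producing [g] in isolation would wrongly predict alternation here too.
The underlying segment must be /g/; voiced stops become fricatives between vowels, yielding [ɣ] there.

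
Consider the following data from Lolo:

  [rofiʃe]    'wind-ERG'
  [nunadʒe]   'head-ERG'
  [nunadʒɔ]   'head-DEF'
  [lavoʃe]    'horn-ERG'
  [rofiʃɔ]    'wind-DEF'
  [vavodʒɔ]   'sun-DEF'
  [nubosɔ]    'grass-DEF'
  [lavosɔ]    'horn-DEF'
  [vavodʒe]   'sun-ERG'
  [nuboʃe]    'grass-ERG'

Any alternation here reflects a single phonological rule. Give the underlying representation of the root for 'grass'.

In [nuboʃe] and [nubosɔ] the final segment of 'grass' alternates: [ʃ] ~ [s].
If /ʃ/ were underlying and a rule turned it into [s] before the DEF suffix, 'wind' would also alternate; but it has [ʃ] in both [rofiʃe] and [rofiʃɔ].
Therefore /s/ is basic and [ʃ] is derived by palatalization before a front vowel (/s/ becomes palato-alveolar [ʃ] before a front vowel).

/nubos/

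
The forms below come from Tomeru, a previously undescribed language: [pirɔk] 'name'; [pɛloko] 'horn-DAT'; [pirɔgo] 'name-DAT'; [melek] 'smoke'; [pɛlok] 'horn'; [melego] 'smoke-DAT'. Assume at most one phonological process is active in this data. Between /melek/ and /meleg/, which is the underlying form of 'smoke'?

The stem for 'smoke' ends in [g] in [melego] but [k] in [melek].
The stem 'horn' ([pɛloko], [pɛlok]) shows [k] unchanged in both environments, so [k] cannot be basic with [g] derived before the DAT suffix.
The underlying segment must be /g/; voiced obstruents become voiceless word-finally, yielding [k] there.

/meleg/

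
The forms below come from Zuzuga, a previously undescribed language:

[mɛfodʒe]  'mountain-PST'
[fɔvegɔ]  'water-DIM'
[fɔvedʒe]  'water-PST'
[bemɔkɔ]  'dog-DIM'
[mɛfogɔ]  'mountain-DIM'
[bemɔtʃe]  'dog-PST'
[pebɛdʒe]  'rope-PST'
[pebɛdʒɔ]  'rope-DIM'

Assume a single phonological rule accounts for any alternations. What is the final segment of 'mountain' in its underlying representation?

/g/

The root 'mountain' surfaces as [mɛfogɔ] and [mɛfodʒe], with a stem-final [g] ~ [dʒ] alternation.
Compare 'rope', with invariant [dʒ] in [pebɛdʒɔ] and [pebɛdʒe]: an analysis with underlying /dʒ/ and a rule producing [g] before the DIM suffix would wrongly predict alternation here too.
Therefore /g/ is basic and [dʒ] is derived by palatalization before a front vowel (/k/ and /g/ become palato-alveolar [tʃ] and [dʒ] before a front vowel).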